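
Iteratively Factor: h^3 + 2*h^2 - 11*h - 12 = (h - 3)*(h^2 + 5*h + 4) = (h - 3)*(h + 4)*(h + 1)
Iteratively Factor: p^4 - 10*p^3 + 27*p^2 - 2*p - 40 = (p - 5)*(p^3 - 5*p^2 + 2*p + 8) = (p - 5)*(p - 4)*(p^2 - p - 2) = (p - 5)*(p - 4)*(p + 1)*(p - 2)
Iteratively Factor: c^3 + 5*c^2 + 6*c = (c)*(c^2 + 5*c + 6) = c*(c + 3)*(c + 2)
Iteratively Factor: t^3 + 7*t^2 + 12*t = (t + 4)*(t^2 + 3*t) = (t + 3)*(t + 4)*(t)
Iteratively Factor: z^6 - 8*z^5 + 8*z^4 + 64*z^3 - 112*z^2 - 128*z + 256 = (z - 2)*(z^5 - 6*z^4 - 4*z^3 + 56*z^2 - 128) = (z - 2)*(z + 2)*(z^4 - 8*z^3 + 12*z^2 + 32*z - 64) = (z - 4)*(z - 2)*(z + 2)*(z^3 - 4*z^2 - 4*z + 16) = (z - 4)*(z - 2)^2*(z + 2)*(z^2 - 2*z - 8) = (z - 4)^2*(z - 2)^2*(z + 2)*(z + 2)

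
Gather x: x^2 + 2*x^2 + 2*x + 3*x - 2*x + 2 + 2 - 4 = 3*x^2 + 3*x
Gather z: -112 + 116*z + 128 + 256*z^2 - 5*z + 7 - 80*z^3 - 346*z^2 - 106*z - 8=-80*z^3 - 90*z^2 + 5*z + 15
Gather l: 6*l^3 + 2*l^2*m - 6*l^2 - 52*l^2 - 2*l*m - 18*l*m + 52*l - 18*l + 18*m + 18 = 6*l^3 + l^2*(2*m - 58) + l*(34 - 20*m) + 18*m + 18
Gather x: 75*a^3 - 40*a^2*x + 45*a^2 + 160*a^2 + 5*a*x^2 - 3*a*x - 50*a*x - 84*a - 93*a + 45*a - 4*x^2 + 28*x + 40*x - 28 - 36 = 75*a^3 + 205*a^2 - 132*a + x^2*(5*a - 4) + x*(-40*a^2 - 53*a + 68) - 64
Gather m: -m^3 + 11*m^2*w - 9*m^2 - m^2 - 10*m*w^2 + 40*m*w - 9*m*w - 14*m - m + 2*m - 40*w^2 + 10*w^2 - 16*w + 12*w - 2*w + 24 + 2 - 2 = -m^3 + m^2*(11*w - 10) + m*(-10*w^2 + 31*w - 13) - 30*w^2 - 6*w + 24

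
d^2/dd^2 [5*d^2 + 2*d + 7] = 10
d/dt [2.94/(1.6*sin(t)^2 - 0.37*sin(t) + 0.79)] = (1.0878 - 9.408*sin(t))*cos(t)/(1.6*sin(t)^2 - 0.37*sin(t) + 0.79)^2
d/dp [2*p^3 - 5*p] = 6*p^2 - 5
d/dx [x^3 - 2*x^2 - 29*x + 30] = 3*x^2 - 4*x - 29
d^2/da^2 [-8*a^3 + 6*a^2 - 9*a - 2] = 12 - 48*a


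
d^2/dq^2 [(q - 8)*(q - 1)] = 2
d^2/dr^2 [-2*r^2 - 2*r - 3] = -4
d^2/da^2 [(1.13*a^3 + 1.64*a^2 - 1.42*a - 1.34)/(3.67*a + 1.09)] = (30.439714*a^3 + 27.122034*a^2 + 8.055318*a - 20.838832)/(49.430863*a^3 + 44.043303*a^2 + 13.080981*a + 1.295029)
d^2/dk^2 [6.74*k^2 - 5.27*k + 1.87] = 13.4800000000000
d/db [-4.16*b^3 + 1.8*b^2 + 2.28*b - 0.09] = -12.48*b^2 + 3.6*b + 2.28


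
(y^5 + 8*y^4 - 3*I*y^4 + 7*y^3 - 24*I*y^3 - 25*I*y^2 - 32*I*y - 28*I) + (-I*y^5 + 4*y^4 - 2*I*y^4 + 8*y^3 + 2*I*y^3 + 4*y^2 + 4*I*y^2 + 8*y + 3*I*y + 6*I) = y^5 - I*y^5 + 12*y^4 - 5*I*y^4 + 15*y^3 - 22*I*y^3 + 4*y^2 - 21*I*y^2 + 8*y - 29*I*y - 22*I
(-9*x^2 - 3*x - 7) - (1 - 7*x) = -9*x^2 + 4*x - 8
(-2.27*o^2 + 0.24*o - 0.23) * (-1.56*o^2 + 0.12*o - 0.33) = 3.5412*o^4 - 0.6468*o^3 + 1.1367*o^2 - 0.1068*o + 0.0759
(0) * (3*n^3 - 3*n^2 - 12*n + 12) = 0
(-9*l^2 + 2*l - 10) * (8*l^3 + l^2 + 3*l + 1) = -72*l^5 + 7*l^4 - 105*l^3 - 13*l^2 - 28*l - 10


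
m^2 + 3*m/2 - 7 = (m - 2)*(m + 7/2)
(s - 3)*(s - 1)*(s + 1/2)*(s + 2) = s^4 - 3*s^3/2 - 6*s^2 + 7*s/2 + 3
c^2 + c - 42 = (c - 6)*(c + 7)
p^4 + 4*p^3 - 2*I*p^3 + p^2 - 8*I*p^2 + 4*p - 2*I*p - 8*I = (p + 4)*(p - 2*I)*(p - I)*(p + I)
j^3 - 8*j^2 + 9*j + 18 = (j - 6)*(j - 3)*(j + 1)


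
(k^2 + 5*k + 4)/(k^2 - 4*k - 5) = (k + 4)/(k - 5)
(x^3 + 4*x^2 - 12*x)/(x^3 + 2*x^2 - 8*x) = (x + 6)/(x + 4)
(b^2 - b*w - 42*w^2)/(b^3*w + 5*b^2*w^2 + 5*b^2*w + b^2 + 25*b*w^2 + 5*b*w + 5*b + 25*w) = (b^2 - b*w - 42*w^2)/(b^3*w + 5*b^2*w^2 + 5*b^2*w + b^2 + 25*b*w^2 + 5*b*w + 5*b + 25*w)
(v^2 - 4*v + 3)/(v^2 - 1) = (v - 3)/(v + 1)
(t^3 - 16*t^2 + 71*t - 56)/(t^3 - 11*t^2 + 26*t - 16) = (t - 7)/(t - 2)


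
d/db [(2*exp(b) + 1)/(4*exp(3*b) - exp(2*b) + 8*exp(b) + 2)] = 2*(-8*exp(3*b) - 5*exp(2*b) + exp(b) - 2)*exp(b)/(16*exp(6*b) - 8*exp(5*b) + 65*exp(4*b) + 60*exp(2*b) + 32*exp(b) + 4)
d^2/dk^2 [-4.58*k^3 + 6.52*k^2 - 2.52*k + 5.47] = 13.04 - 27.48*k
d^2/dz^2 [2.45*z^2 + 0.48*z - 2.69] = 4.90000000000000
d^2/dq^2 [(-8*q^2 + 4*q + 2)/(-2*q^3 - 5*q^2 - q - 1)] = 4*(16*q^6 - 24*q^5 - 108*q^4 - 202*q^3 - 117*q^2 + 21*q + 10)/(8*q^9 + 60*q^8 + 162*q^7 + 197*q^6 + 141*q^5 + 102*q^4 + 37*q^3 + 18*q^2 + 3*q + 1)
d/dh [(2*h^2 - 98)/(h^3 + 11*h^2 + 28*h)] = 2*(-h^2 + 14*h + 28)/(h^2*(h^2 + 8*h + 16))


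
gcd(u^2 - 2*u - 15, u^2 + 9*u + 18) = u + 3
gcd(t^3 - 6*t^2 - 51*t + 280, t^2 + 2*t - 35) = t^2 + 2*t - 35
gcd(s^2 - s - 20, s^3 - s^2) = 1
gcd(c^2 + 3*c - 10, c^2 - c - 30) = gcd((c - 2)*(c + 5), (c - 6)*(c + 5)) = c + 5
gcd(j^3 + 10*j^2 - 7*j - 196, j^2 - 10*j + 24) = j - 4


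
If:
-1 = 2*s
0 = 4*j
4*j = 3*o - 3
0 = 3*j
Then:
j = 0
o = 1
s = -1/2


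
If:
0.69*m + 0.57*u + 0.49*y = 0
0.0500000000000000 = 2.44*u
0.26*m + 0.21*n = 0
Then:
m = -0.710144927536232*y - 0.016928011404134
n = 0.879227053140097*y + 0.0209584903098802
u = 0.02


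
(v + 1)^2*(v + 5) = v^3 + 7*v^2 + 11*v + 5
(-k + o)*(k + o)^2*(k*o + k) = -k^4*o - k^4 - k^3*o^2 - k^3*o + k^2*o^3 + k^2*o^2 + k*o^4 + k*o^3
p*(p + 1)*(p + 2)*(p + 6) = p^4 + 9*p^3 + 20*p^2 + 12*p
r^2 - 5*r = r*(r - 5)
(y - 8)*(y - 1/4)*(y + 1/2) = y^3 - 31*y^2/4 - 17*y/8 + 1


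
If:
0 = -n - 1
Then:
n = -1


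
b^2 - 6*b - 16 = (b - 8)*(b + 2)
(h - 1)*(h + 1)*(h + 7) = h^3 + 7*h^2 - h - 7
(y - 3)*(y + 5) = y^2 + 2*y - 15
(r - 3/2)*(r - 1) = r^2 - 5*r/2 + 3/2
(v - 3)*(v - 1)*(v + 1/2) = v^3 - 7*v^2/2 + v + 3/2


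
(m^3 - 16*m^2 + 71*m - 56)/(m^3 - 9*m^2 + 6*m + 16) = (m^2 - 8*m + 7)/(m^2 - m - 2)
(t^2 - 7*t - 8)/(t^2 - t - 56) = (t + 1)/(t + 7)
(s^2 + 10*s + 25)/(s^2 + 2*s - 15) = (s + 5)/(s - 3)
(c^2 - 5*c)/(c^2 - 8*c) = (c - 5)/(c - 8)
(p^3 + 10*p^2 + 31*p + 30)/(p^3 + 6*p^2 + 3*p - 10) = (p + 3)/(p - 1)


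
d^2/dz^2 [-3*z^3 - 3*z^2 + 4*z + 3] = -18*z - 6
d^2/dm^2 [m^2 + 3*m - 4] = 2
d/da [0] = 0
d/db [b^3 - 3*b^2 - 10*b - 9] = 3*b^2 - 6*b - 10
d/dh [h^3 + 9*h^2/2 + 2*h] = 3*h^2 + 9*h + 2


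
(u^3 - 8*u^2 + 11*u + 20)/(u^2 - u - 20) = (u^2 - 3*u - 4)/(u + 4)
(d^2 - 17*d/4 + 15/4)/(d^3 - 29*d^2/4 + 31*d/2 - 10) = (d - 3)/(d^2 - 6*d + 8)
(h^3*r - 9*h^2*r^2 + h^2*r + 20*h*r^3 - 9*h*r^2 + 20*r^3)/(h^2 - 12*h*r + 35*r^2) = r*(-h^2 + 4*h*r - h + 4*r)/(-h + 7*r)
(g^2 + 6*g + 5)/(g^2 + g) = (g + 5)/g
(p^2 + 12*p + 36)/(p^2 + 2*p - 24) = (p + 6)/(p - 4)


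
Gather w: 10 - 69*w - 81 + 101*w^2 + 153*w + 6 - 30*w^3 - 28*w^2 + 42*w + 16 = -30*w^3 + 73*w^2 + 126*w - 49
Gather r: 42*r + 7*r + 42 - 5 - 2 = 49*r + 35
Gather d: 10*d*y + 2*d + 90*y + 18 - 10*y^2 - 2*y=d*(10*y + 2) - 10*y^2 + 88*y + 18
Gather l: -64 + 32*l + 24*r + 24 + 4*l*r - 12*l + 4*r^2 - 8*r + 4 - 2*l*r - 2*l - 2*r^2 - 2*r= l*(2*r + 18) + 2*r^2 + 14*r - 36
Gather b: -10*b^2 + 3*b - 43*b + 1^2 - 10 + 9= -10*b^2 - 40*b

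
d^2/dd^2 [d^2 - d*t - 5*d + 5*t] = 2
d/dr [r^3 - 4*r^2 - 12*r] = 3*r^2 - 8*r - 12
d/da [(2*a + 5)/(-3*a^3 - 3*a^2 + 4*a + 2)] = (12*a^3 + 51*a^2 + 30*a - 16)/(9*a^6 + 18*a^5 - 15*a^4 - 36*a^3 + 4*a^2 + 16*a + 4)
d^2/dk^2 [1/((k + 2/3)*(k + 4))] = 6*(9*(k + 4)^2 + 3*(k + 4)*(3*k + 2) + (3*k + 2)^2)/((k + 4)^3*(3*k + 2)^3)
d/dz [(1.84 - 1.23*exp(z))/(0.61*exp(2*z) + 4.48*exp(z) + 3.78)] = (0.7503*exp(2*z) - 2.2448*exp(z) - 12.8926)*exp(z)/(0.3721*exp(4*z) + 5.4656*exp(3*z) + 24.682*exp(2*z) + 33.8688*exp(z) + 14.2884)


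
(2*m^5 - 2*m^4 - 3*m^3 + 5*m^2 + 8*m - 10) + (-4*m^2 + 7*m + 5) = 2*m^5 - 2*m^4 - 3*m^3 + m^2 + 15*m - 5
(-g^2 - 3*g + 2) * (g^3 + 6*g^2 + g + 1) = -g^5 - 9*g^4 - 17*g^3 + 8*g^2 - g + 2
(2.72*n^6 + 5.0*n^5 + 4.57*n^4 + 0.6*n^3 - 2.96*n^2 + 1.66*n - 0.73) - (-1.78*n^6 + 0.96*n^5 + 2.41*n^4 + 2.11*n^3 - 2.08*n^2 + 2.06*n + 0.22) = 4.5*n^6 + 4.04*n^5 + 2.16*n^4 - 1.51*n^3 - 0.88*n^2 - 0.4*n - 0.95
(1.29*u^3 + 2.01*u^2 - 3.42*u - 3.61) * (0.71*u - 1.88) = 0.9159*u^4 - 0.9981*u^3 - 6.207*u^2 + 3.8665*u + 6.7868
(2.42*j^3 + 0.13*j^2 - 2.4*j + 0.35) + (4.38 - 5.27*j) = 2.42*j^3 + 0.13*j^2 - 7.67*j + 4.73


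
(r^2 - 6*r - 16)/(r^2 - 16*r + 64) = (r + 2)/(r - 8)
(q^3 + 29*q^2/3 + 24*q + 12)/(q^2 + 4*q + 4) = (q^3 + 29*q^2/3 + 24*q + 12)/(q^2 + 4*q + 4)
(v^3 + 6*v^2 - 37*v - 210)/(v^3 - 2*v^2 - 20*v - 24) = (v^2 + 12*v + 35)/(v^2 + 4*v + 4)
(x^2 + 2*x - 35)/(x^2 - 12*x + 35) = (x + 7)/(x - 7)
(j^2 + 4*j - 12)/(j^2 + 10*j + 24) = (j - 2)/(j + 4)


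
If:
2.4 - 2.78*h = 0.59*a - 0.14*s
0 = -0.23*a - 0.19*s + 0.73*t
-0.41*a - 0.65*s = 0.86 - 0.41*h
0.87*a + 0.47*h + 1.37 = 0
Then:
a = -2.34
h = 1.41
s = 1.04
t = -0.47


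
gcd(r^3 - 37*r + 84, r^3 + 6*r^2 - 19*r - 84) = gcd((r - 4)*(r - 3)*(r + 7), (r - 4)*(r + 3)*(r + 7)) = r^2 + 3*r - 28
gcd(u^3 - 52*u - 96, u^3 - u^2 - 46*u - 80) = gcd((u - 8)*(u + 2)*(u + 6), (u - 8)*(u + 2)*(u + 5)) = u^2 - 6*u - 16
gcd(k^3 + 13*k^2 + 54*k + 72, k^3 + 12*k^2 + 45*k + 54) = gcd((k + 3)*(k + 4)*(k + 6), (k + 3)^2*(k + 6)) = k^2 + 9*k + 18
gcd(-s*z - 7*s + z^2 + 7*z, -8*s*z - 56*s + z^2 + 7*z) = z + 7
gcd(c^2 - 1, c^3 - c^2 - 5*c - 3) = c + 1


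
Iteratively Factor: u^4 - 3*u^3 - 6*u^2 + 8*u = (u + 2)*(u^3 - 5*u^2 + 4*u) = (u - 4)*(u + 2)*(u^2 - u) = (u - 4)*(u - 1)*(u + 2)*(u)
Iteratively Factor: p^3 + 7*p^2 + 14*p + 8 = (p + 4)*(p^2 + 3*p + 2) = (p + 2)*(p + 4)*(p + 1)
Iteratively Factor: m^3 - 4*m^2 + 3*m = (m - 3)*(m^2 - m) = (m - 3)*(m - 1)*(m)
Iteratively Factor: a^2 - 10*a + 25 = (a - 5)*(a - 5)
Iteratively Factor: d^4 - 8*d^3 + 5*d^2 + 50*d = (d)*(d^3 - 8*d^2 + 5*d + 50) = d*(d + 2)*(d^2 - 10*d + 25) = d*(d - 5)*(d + 2)*(d - 5)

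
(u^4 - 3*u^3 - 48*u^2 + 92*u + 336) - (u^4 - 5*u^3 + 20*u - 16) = 2*u^3 - 48*u^2 + 72*u + 352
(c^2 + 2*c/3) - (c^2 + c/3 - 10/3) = c/3 + 10/3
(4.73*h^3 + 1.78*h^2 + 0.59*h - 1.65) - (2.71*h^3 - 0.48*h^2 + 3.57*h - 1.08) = 2.02*h^3 + 2.26*h^2 - 2.98*h - 0.57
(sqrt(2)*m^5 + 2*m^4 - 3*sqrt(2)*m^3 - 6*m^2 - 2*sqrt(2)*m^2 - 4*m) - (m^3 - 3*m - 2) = sqrt(2)*m^5 + 2*m^4 - 3*sqrt(2)*m^3 - m^3 - 6*m^2 - 2*sqrt(2)*m^2 - m + 2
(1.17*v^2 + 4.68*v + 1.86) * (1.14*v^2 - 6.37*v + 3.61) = 1.3338*v^4 - 2.1177*v^3 - 23.4675*v^2 + 5.0466*v + 6.7146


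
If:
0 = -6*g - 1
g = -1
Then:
No Solution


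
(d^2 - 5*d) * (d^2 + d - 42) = d^4 - 4*d^3 - 47*d^2 + 210*d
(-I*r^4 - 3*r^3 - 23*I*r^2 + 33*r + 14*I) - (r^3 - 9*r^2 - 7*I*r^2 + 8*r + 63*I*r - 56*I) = -I*r^4 - 4*r^3 + 9*r^2 - 16*I*r^2 + 25*r - 63*I*r + 70*I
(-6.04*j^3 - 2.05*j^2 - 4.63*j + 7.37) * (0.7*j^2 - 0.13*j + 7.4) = -4.228*j^5 - 0.6498*j^4 - 47.6705*j^3 - 9.4091*j^2 - 35.2201*j + 54.538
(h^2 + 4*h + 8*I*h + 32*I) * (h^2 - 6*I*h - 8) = h^4 + 4*h^3 + 2*I*h^3 + 40*h^2 + 8*I*h^2 + 160*h - 64*I*h - 256*I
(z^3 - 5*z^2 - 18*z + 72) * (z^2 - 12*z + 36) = z^5 - 17*z^4 + 78*z^3 + 108*z^2 - 1512*z + 2592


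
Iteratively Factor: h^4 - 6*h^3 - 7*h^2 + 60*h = (h - 5)*(h^3 - h^2 - 12*h) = (h - 5)*(h + 3)*(h^2 - 4*h) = h*(h - 5)*(h + 3)*(h - 4)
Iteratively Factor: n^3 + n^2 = (n + 1)*(n^2) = n*(n + 1)*(n)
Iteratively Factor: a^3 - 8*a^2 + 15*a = (a)*(a^2 - 8*a + 15) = a*(a - 5)*(a - 3)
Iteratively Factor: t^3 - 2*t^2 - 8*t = (t - 4)*(t^2 + 2*t) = (t - 4)*(t + 2)*(t)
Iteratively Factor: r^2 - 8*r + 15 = (r - 5)*(r - 3)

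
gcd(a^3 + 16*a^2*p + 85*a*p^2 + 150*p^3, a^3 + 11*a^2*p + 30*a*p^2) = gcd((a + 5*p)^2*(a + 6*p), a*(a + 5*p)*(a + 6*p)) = a^2 + 11*a*p + 30*p^2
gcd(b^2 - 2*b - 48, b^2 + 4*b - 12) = b + 6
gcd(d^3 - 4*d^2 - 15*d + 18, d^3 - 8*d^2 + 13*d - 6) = d^2 - 7*d + 6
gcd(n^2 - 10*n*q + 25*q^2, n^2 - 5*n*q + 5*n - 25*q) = -n + 5*q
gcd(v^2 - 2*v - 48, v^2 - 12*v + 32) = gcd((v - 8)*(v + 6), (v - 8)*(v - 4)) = v - 8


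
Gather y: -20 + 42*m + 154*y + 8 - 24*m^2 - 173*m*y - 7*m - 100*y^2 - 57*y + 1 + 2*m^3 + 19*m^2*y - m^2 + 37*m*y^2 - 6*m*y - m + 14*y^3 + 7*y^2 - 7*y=2*m^3 - 25*m^2 + 34*m + 14*y^3 + y^2*(37*m - 93) + y*(19*m^2 - 179*m + 90) - 11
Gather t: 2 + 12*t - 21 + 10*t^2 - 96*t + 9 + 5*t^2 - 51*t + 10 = 15*t^2 - 135*t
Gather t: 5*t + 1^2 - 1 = 5*t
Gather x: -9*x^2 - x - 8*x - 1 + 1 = -9*x^2 - 9*x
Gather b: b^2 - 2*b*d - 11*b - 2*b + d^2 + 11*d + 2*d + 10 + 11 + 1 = b^2 + b*(-2*d - 13) + d^2 + 13*d + 22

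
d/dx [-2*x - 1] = -2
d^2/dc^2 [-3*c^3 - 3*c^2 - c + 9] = -18*c - 6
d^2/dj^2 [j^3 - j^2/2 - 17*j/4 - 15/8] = 6*j - 1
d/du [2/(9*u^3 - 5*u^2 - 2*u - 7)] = 2*(-27*u^2 + 10*u + 2)/(-9*u^3 + 5*u^2 + 2*u + 7)^2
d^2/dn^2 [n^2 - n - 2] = 2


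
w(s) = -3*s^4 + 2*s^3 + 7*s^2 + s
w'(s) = -12*s^3 + 6*s^2 + 14*s + 1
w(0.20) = 0.49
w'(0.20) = 3.94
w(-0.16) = 0.01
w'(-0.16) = -1.04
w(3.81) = -416.12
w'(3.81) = -522.24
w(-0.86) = 1.40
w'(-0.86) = 1.03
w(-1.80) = -22.28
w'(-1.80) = 65.22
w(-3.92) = -725.21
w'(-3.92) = 761.15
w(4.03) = -542.68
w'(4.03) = -630.54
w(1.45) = 9.00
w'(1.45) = -2.67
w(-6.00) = -4074.00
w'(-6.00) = 2725.00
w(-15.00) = -157065.00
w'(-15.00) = 41641.00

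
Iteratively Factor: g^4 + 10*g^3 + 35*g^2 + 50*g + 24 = (g + 4)*(g^3 + 6*g^2 + 11*g + 6) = (g + 2)*(g + 4)*(g^2 + 4*g + 3) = (g + 2)*(g + 3)*(g + 4)*(g + 1)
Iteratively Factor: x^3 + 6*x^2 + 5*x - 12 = (x - 1)*(x^2 + 7*x + 12) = (x - 1)*(x + 4)*(x + 3)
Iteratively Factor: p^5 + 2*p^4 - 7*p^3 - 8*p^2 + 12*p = (p + 2)*(p^4 - 7*p^2 + 6*p) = p*(p + 2)*(p^3 - 7*p + 6) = p*(p - 1)*(p + 2)*(p^2 + p - 6) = p*(p - 2)*(p - 1)*(p + 2)*(p + 3)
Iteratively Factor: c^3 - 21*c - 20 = (c + 1)*(c^2 - c - 20) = (c - 5)*(c + 1)*(c + 4)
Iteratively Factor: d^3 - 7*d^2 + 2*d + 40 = (d - 4)*(d^2 - 3*d - 10) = (d - 5)*(d - 4)*(d + 2)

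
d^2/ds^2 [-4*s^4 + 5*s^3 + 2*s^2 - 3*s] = -48*s^2 + 30*s + 4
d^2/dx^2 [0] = 0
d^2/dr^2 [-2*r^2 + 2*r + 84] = -4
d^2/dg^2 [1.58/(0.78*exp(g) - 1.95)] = (0.961272*exp(g) + 2.40318)*exp(g)/(0.78*exp(g) - 1.95)^3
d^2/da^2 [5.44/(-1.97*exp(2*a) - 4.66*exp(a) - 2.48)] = (-5.44*(3.94*exp(a) + 4.66)*(7.88*exp(a) + 9.32)*exp(a) + (42.8672*exp(a) + 25.3504)*(1.97*exp(2*a) + 4.66*exp(a) + 2.48))*exp(a)/(1.97*exp(2*a) + 4.66*exp(a) + 2.48)^3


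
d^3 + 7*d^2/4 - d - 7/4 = (d - 1)*(d + 1)*(d + 7/4)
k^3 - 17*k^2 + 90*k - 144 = (k - 8)*(k - 6)*(k - 3)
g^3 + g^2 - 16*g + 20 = (g - 2)^2*(g + 5)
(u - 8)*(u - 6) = u^2 - 14*u + 48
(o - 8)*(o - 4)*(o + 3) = o^3 - 9*o^2 - 4*o + 96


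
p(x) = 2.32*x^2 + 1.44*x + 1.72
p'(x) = 4.64*x + 1.44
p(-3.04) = 18.78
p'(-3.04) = -12.67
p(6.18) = 99.23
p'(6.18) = 30.12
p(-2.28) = 10.50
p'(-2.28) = -9.14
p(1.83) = 12.12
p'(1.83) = 9.93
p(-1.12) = 3.02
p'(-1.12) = -3.76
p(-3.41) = 23.79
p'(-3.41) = -14.38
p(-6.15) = 80.61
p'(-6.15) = -27.10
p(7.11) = 129.24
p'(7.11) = 34.43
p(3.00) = 26.92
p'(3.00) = 15.36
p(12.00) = 353.08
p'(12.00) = 57.12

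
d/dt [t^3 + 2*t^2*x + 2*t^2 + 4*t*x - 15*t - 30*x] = 3*t^2 + 4*t*x + 4*t + 4*x - 15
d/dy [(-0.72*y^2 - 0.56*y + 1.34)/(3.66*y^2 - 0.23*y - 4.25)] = (2.2152*y^2 - 3.6888*y + 2.6882)/(13.3956*y^4 - 1.6836*y^3 - 31.0571*y^2 + 1.955*y + 18.0625)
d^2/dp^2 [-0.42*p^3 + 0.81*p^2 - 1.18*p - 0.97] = 1.62 - 2.52*p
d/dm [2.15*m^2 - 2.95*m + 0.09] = 4.3*m - 2.95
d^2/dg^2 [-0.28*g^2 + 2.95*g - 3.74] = -0.560000000000000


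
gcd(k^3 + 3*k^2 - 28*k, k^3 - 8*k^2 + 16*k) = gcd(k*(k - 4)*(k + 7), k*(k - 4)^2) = k^2 - 4*k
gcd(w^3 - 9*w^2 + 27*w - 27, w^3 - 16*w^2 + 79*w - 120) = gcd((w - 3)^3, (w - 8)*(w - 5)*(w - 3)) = w - 3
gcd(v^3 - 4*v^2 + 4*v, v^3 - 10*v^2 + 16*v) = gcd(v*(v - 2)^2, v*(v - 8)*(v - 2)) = v^2 - 2*v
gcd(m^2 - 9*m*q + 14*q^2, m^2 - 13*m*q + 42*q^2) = -m + 7*q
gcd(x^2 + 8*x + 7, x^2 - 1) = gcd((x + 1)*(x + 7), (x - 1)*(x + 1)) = x + 1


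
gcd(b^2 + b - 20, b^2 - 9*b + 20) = b - 4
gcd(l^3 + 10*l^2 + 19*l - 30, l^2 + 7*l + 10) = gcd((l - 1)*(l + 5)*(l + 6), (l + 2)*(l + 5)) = l + 5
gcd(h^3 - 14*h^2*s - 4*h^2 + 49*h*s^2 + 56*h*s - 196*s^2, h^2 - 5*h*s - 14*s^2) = -h + 7*s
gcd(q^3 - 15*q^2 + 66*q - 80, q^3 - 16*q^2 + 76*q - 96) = q^2 - 10*q + 16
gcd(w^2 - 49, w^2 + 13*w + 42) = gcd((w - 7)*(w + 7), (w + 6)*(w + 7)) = w + 7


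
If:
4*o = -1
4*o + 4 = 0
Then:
No Solution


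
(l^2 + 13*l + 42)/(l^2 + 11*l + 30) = (l + 7)/(l + 5)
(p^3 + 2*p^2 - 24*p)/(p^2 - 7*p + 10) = p*(p^2 + 2*p - 24)/(p^2 - 7*p + 10)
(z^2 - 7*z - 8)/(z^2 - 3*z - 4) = (z - 8)/(z - 4)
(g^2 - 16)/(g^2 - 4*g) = (g + 4)/g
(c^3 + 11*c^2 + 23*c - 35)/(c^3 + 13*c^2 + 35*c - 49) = (c + 5)/(c + 7)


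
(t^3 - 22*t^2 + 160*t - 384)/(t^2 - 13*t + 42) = (t^2 - 16*t + 64)/(t - 7)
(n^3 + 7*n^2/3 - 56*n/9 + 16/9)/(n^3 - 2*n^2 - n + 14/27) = 3*(3*n^2 + 8*n - 16)/(9*n^2 - 15*n - 14)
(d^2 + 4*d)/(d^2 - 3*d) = (d + 4)/(d - 3)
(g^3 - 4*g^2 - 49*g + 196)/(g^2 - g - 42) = (g^2 + 3*g - 28)/(g + 6)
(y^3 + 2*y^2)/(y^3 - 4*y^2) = (y + 2)/(y - 4)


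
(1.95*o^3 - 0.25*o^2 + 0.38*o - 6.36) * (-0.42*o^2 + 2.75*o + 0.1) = -0.819*o^5 + 5.4675*o^4 - 0.6521*o^3 + 3.6912*o^2 - 17.452*o - 0.636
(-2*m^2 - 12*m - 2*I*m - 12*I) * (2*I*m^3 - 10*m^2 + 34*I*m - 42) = -4*I*m^5 + 24*m^4 - 24*I*m^4 + 144*m^3 - 48*I*m^3 + 152*m^2 - 288*I*m^2 + 912*m + 84*I*m + 504*I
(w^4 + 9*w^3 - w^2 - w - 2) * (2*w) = 2*w^5 + 18*w^4 - 2*w^3 - 2*w^2 - 4*w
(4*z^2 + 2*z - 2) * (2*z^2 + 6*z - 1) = 8*z^4 + 28*z^3 + 4*z^2 - 14*z + 2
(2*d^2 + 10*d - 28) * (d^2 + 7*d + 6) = 2*d^4 + 24*d^3 + 54*d^2 - 136*d - 168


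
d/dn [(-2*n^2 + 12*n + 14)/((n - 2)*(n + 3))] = 2*(-7*n^2 - 2*n - 43)/(n^4 + 2*n^3 - 11*n^2 - 12*n + 36)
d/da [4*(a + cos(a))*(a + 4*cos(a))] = -20*a*sin(a) + 8*a - 16*sin(2*a) + 20*cos(a)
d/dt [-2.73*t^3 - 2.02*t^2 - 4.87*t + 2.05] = -8.19*t^2 - 4.04*t - 4.87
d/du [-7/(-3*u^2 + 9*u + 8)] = 21*(3 - 2*u)/(-3*u^2 + 9*u + 8)^2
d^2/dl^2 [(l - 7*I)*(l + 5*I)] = 2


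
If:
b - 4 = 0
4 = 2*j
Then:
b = 4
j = 2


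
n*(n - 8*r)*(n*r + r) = n^3*r - 8*n^2*r^2 + n^2*r - 8*n*r^2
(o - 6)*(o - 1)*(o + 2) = o^3 - 5*o^2 - 8*o + 12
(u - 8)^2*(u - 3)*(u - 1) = u^4 - 20*u^3 + 131*u^2 - 304*u + 192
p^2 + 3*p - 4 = (p - 1)*(p + 4)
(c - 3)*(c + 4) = c^2 + c - 12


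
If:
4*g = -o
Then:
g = -o/4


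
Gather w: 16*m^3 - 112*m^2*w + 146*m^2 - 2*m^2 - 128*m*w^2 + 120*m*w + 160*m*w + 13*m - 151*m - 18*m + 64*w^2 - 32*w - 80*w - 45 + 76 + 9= 16*m^3 + 144*m^2 - 156*m + w^2*(64 - 128*m) + w*(-112*m^2 + 280*m - 112) + 40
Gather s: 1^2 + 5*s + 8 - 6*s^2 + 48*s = -6*s^2 + 53*s + 9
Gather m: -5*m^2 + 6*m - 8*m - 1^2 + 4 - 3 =-5*m^2 - 2*m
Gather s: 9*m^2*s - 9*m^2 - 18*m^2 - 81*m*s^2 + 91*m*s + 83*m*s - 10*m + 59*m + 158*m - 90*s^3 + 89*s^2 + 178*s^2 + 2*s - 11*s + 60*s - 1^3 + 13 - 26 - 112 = -27*m^2 + 207*m - 90*s^3 + s^2*(267 - 81*m) + s*(9*m^2 + 174*m + 51) - 126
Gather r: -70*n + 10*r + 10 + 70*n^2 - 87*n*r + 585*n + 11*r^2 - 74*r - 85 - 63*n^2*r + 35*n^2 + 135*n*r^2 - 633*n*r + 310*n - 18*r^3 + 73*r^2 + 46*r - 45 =105*n^2 + 825*n - 18*r^3 + r^2*(135*n + 84) + r*(-63*n^2 - 720*n - 18) - 120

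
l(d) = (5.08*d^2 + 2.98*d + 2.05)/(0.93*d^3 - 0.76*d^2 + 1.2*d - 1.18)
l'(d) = (10.16*d + 2.98)/(0.93*d^3 - 0.76*d^2 + 1.2*d - 1.18) + (-2.79*d^2 + 1.52*d - 1.2)*(5.08*d^2 + 2.98*d + 2.05)/(0.93*d^3 - 0.76*d^2 + 1.2*d - 1.18)^2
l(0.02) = -1.83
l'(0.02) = -4.60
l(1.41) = 10.17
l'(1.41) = -18.35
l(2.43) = 3.71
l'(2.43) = -2.28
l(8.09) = 0.79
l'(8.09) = -0.11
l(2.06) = 4.80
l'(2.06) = -3.82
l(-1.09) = -1.05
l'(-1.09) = 0.35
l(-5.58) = -0.74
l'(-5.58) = -0.09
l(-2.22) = -1.15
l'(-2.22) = -0.09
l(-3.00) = -1.06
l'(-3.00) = -0.14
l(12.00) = 0.51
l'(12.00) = -0.05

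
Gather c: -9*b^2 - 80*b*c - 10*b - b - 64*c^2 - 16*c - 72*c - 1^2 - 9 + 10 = -9*b^2 - 11*b - 64*c^2 + c*(-80*b - 88)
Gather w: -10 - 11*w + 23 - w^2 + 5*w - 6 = -w^2 - 6*w + 7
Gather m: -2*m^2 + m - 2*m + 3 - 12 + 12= -2*m^2 - m + 3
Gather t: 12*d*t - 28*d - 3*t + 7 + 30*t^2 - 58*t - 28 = -28*d + 30*t^2 + t*(12*d - 61) - 21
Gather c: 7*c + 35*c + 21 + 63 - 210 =42*c - 126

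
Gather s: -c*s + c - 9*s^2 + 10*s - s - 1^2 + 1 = c - 9*s^2 + s*(9 - c)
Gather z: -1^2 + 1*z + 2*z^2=2*z^2 + z - 1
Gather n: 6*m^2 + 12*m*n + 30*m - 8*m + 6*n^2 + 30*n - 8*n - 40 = 6*m^2 + 22*m + 6*n^2 + n*(12*m + 22) - 40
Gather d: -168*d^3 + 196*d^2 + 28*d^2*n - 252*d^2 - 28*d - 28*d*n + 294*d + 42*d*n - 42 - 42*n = -168*d^3 + d^2*(28*n - 56) + d*(14*n + 266) - 42*n - 42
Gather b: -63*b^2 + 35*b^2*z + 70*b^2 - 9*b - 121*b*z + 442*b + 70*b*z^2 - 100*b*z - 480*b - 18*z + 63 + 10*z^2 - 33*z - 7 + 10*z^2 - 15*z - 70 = b^2*(35*z + 7) + b*(70*z^2 - 221*z - 47) + 20*z^2 - 66*z - 14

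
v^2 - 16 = (v - 4)*(v + 4)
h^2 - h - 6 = (h - 3)*(h + 2)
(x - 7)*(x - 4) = x^2 - 11*x + 28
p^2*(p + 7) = p^3 + 7*p^2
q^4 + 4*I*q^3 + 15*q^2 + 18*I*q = q*(q - 3*I)*(q + I)*(q + 6*I)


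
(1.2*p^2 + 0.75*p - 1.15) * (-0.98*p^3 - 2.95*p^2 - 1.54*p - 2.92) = -1.176*p^5 - 4.275*p^4 - 2.9335*p^3 - 1.2665*p^2 - 0.419*p + 3.358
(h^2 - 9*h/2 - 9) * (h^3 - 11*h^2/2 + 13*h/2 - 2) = h^5 - 10*h^4 + 89*h^3/4 + 73*h^2/4 - 99*h/2 + 18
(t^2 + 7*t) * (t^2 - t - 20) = t^4 + 6*t^3 - 27*t^2 - 140*t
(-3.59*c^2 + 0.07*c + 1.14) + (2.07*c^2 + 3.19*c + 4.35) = -1.52*c^2 + 3.26*c + 5.49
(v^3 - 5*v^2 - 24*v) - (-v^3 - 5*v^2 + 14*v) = 2*v^3 - 38*v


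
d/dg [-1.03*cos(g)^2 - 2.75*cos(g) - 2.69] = (2.06*cos(g) + 2.75)*sin(g)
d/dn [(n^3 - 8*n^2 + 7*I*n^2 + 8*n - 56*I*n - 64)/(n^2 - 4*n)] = (n^4 - 8*n^3 + n^2*(24 + 28*I) + 128*n - 256)/(n^2*(n^2 - 8*n + 16))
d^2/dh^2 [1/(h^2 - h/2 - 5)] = 4*(4*h^2 - 2*h - (4*h - 1)^2 - 20)/(-2*h^2 + h + 10)^3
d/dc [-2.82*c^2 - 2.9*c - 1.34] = -5.64*c - 2.9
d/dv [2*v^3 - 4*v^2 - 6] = 2*v*(3*v - 4)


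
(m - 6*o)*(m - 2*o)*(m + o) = m^3 - 7*m^2*o + 4*m*o^2 + 12*o^3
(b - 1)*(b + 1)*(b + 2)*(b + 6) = b^4 + 8*b^3 + 11*b^2 - 8*b - 12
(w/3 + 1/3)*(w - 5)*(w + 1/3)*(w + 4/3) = w^4/3 - 7*w^3/9 - 101*w^2/27 - 91*w/27 - 20/27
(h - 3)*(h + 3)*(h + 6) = h^3 + 6*h^2 - 9*h - 54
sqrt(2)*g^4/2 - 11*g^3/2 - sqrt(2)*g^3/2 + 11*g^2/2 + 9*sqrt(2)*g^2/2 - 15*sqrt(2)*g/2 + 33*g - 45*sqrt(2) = (g - 3)*(g - 3*sqrt(2))*(g - 5*sqrt(2)/2)*(sqrt(2)*g/2 + sqrt(2))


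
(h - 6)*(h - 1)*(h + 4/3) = h^3 - 17*h^2/3 - 10*h/3 + 8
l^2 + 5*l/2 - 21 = (l - 7/2)*(l + 6)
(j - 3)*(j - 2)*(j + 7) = j^3 + 2*j^2 - 29*j + 42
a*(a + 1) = a^2 + a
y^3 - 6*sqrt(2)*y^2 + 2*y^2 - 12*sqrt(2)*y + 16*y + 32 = (y + 2)*(y - 4*sqrt(2))*(y - 2*sqrt(2))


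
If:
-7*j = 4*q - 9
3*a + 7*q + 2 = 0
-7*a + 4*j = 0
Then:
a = 284/295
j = 497/295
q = -206/295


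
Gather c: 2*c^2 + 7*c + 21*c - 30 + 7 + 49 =2*c^2 + 28*c + 26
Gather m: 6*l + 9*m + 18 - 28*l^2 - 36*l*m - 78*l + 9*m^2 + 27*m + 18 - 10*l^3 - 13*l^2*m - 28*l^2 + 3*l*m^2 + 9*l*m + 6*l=-10*l^3 - 56*l^2 - 66*l + m^2*(3*l + 9) + m*(-13*l^2 - 27*l + 36) + 36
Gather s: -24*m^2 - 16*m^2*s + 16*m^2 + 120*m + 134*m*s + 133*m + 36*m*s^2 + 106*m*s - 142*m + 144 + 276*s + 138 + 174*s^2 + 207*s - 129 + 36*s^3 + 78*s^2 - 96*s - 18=-8*m^2 + 111*m + 36*s^3 + s^2*(36*m + 252) + s*(-16*m^2 + 240*m + 387) + 135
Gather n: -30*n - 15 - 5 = -30*n - 20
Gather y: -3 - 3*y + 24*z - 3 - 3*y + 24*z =-6*y + 48*z - 6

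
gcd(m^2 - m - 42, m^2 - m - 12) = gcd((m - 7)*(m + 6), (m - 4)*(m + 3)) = 1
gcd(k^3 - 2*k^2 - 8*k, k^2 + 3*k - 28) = k - 4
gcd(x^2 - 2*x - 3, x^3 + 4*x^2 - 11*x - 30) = x - 3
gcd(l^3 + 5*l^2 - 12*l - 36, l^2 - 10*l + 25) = 1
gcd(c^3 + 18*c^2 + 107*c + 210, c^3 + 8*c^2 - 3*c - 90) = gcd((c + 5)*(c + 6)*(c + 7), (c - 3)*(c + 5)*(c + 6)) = c^2 + 11*c + 30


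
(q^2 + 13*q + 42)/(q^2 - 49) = (q + 6)/(q - 7)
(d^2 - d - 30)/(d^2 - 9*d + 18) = (d + 5)/(d - 3)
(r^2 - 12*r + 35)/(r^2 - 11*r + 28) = (r - 5)/(r - 4)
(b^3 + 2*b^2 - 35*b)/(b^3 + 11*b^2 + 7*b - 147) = b*(b - 5)/(b^2 + 4*b - 21)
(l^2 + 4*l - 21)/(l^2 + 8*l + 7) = (l - 3)/(l + 1)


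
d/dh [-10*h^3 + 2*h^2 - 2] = 2*h*(2 - 15*h)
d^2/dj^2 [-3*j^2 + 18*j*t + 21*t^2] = -6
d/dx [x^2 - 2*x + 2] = 2*x - 2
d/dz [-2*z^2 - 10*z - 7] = -4*z - 10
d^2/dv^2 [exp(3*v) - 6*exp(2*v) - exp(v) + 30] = (9*exp(2*v) - 24*exp(v) - 1)*exp(v)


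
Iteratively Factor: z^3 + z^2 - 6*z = (z - 2)*(z^2 + 3*z) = z*(z - 2)*(z + 3)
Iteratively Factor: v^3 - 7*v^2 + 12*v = (v - 3)*(v^2 - 4*v) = (v - 4)*(v - 3)*(v)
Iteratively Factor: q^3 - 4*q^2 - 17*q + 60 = (q - 5)*(q^2 + q - 12) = (q - 5)*(q + 4)*(q - 3)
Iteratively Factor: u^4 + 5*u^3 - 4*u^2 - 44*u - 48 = (u - 3)*(u^3 + 8*u^2 + 20*u + 16) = (u - 3)*(u + 2)*(u^2 + 6*u + 8) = (u - 3)*(u + 2)*(u + 4)*(u + 2)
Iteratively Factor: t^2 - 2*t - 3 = (t - 3)*(t + 1)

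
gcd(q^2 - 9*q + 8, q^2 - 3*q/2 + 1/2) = q - 1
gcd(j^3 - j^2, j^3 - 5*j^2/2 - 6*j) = j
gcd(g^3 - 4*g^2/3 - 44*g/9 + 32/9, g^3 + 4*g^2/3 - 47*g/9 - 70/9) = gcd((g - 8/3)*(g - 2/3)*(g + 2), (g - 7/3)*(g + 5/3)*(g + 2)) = g + 2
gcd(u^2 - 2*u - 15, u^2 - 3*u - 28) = 1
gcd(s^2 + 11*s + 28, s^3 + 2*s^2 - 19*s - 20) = 1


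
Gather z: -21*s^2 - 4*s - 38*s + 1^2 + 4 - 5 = -21*s^2 - 42*s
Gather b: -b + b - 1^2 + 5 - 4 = 0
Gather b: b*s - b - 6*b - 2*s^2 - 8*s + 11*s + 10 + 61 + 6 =b*(s - 7) - 2*s^2 + 3*s + 77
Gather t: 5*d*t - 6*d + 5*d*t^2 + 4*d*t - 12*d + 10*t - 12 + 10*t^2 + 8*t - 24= -18*d + t^2*(5*d + 10) + t*(9*d + 18) - 36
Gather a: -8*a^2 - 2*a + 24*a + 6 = -8*a^2 + 22*a + 6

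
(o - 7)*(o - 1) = o^2 - 8*o + 7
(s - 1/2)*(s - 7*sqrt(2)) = s^2 - 7*sqrt(2)*s - s/2 + 7*sqrt(2)/2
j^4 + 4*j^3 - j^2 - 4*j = j*(j - 1)*(j + 1)*(j + 4)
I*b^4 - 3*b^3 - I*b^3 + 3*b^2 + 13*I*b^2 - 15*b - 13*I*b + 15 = (b - 3*I)*(b + I)*(b + 5*I)*(I*b - I)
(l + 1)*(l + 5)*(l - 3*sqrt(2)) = l^3 - 3*sqrt(2)*l^2 + 6*l^2 - 18*sqrt(2)*l + 5*l - 15*sqrt(2)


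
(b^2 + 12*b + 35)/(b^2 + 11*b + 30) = (b + 7)/(b + 6)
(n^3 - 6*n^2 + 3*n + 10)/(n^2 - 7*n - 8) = (n^2 - 7*n + 10)/(n - 8)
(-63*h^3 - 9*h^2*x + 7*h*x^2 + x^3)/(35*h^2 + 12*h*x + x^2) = (-9*h^2 + x^2)/(5*h + x)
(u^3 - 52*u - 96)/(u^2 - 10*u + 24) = (u^3 - 52*u - 96)/(u^2 - 10*u + 24)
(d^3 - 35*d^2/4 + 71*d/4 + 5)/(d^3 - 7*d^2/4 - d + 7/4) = (4*d^3 - 35*d^2 + 71*d + 20)/(4*d^3 - 7*d^2 - 4*d + 7)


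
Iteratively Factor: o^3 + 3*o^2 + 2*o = (o + 1)*(o^2 + 2*o) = o*(o + 1)*(o + 2)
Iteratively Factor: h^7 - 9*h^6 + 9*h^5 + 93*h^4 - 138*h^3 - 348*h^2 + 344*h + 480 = (h + 1)*(h^6 - 10*h^5 + 19*h^4 + 74*h^3 - 212*h^2 - 136*h + 480) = (h - 5)*(h + 1)*(h^5 - 5*h^4 - 6*h^3 + 44*h^2 + 8*h - 96) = (h - 5)*(h - 3)*(h + 1)*(h^4 - 2*h^3 - 12*h^2 + 8*h + 32) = (h - 5)*(h - 3)*(h + 1)*(h + 2)*(h^3 - 4*h^2 - 4*h + 16) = (h - 5)*(h - 4)*(h - 3)*(h + 1)*(h + 2)*(h^2 - 4) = (h - 5)*(h - 4)*(h - 3)*(h - 2)*(h + 1)*(h + 2)*(h + 2)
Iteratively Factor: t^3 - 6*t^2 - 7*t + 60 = (t - 5)*(t^2 - t - 12) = (t - 5)*(t - 4)*(t + 3)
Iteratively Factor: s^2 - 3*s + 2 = (s - 2)*(s - 1)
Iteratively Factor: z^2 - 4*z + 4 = (z - 2)*(z - 2)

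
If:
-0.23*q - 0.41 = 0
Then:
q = -1.78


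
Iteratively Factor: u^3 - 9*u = (u)*(u^2 - 9) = u*(u - 3)*(u + 3)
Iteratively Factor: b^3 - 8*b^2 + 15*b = (b - 3)*(b^2 - 5*b) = b*(b - 3)*(b - 5)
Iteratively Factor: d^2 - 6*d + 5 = (d - 1)*(d - 5)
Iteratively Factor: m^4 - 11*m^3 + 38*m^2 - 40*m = (m - 4)*(m^3 - 7*m^2 + 10*m) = (m - 4)*(m - 2)*(m^2 - 5*m) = m*(m - 4)*(m - 2)*(m - 5)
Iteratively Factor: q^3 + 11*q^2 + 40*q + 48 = (q + 4)*(q^2 + 7*q + 12) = (q + 3)*(q + 4)*(q + 4)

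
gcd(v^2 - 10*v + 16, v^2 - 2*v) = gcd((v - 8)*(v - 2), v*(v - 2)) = v - 2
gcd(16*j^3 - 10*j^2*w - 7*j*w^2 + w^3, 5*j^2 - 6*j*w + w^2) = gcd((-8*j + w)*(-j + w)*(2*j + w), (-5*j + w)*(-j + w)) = -j + w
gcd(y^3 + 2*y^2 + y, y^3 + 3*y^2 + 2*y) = y^2 + y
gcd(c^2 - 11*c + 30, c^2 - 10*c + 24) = c - 6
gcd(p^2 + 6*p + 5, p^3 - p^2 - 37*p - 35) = p^2 + 6*p + 5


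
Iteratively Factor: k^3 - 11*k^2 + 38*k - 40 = (k - 5)*(k^2 - 6*k + 8) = (k - 5)*(k - 4)*(k - 2)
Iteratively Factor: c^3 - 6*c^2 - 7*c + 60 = (c + 3)*(c^2 - 9*c + 20) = (c - 5)*(c + 3)*(c - 4)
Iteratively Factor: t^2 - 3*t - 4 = (t - 4)*(t + 1)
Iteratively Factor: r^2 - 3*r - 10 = (r - 5)*(r + 2)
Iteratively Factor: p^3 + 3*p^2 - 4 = (p - 1)*(p^2 + 4*p + 4) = (p - 1)*(p + 2)*(p + 2)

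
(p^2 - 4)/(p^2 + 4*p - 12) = (p + 2)/(p + 6)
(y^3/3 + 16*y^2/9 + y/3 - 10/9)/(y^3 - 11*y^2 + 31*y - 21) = (3*y^3 + 16*y^2 + 3*y - 10)/(9*(y^3 - 11*y^2 + 31*y - 21))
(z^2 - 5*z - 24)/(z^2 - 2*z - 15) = (z - 8)/(z - 5)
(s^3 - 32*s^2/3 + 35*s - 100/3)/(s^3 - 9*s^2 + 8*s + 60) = (3*s^2 - 17*s + 20)/(3*(s^2 - 4*s - 12))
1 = 1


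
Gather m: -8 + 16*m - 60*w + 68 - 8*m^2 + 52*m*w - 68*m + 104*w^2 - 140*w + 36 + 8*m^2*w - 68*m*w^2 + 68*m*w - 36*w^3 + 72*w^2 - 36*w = m^2*(8*w - 8) + m*(-68*w^2 + 120*w - 52) - 36*w^3 + 176*w^2 - 236*w + 96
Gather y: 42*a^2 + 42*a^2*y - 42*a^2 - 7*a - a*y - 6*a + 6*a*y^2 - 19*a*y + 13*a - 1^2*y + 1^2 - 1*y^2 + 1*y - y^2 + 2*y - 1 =y^2*(6*a - 2) + y*(42*a^2 - 20*a + 2)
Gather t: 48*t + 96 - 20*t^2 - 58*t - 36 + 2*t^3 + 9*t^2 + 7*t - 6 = 2*t^3 - 11*t^2 - 3*t + 54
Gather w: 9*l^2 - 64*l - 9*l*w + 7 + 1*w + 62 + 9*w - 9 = 9*l^2 - 64*l + w*(10 - 9*l) + 60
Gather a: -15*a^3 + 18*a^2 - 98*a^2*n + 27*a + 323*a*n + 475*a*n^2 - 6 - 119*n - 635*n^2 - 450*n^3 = -15*a^3 + a^2*(18 - 98*n) + a*(475*n^2 + 323*n + 27) - 450*n^3 - 635*n^2 - 119*n - 6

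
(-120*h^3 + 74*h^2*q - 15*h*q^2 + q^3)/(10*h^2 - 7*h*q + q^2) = (24*h^2 - 10*h*q + q^2)/(-2*h + q)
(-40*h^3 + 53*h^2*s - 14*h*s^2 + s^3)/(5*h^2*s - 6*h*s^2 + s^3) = (-8*h + s)/s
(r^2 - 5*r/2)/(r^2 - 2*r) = (r - 5/2)/(r - 2)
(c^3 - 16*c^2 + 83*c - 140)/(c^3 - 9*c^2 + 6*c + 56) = (c - 5)/(c + 2)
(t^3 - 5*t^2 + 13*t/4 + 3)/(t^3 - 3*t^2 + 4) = (t^3 - 5*t^2 + 13*t/4 + 3)/(t^3 - 3*t^2 + 4)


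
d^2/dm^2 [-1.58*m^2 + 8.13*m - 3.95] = -3.16000000000000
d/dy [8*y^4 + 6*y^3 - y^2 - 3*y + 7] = 32*y^3 + 18*y^2 - 2*y - 3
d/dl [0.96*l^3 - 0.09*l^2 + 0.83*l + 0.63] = 2.88*l^2 - 0.18*l + 0.83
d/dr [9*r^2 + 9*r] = 18*r + 9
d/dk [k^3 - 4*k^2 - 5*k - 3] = 3*k^2 - 8*k - 5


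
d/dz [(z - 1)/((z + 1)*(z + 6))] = (-z^2 + 2*z + 13)/(z^4 + 14*z^3 + 61*z^2 + 84*z + 36)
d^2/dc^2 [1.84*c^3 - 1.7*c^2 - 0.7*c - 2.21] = 11.04*c - 3.4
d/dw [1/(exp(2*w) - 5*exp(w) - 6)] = (5 - 2*exp(w))*exp(w)/(-exp(2*w) + 5*exp(w) + 6)^2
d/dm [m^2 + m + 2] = 2*m + 1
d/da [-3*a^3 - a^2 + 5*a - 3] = -9*a^2 - 2*a + 5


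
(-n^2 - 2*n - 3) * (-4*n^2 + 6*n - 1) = 4*n^4 + 2*n^3 + n^2 - 16*n + 3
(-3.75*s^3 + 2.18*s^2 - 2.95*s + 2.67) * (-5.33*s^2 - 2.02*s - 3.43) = 19.9875*s^5 - 4.0444*s^4 + 24.1824*s^3 - 15.7495*s^2 + 4.7251*s - 9.1581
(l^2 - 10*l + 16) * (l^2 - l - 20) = l^4 - 11*l^3 + 6*l^2 + 184*l - 320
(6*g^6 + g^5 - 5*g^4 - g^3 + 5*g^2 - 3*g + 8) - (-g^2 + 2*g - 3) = 6*g^6 + g^5 - 5*g^4 - g^3 + 6*g^2 - 5*g + 11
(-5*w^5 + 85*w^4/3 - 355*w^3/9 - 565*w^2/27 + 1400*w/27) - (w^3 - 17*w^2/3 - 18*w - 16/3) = -5*w^5 + 85*w^4/3 - 364*w^3/9 - 412*w^2/27 + 1886*w/27 + 16/3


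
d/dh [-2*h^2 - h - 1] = -4*h - 1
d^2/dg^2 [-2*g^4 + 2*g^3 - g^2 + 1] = -24*g^2 + 12*g - 2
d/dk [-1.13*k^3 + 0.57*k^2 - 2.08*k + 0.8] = -3.39*k^2 + 1.14*k - 2.08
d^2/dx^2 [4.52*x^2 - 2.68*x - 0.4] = 9.04000000000000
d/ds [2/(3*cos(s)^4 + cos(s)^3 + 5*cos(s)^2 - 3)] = 2*(12*cos(s)^2 + 3*cos(s) + 10)*sin(s)*cos(s)/(3*cos(s)^4 + cos(s)^3 + 5*cos(s)^2 - 3)^2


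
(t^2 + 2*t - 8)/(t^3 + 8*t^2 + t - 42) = (t + 4)/(t^2 + 10*t + 21)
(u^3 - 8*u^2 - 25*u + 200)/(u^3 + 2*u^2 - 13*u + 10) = (u^2 - 13*u + 40)/(u^2 - 3*u + 2)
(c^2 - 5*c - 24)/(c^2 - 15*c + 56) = (c + 3)/(c - 7)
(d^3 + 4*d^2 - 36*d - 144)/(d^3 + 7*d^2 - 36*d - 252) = (d + 4)/(d + 7)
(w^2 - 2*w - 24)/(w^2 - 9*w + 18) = (w + 4)/(w - 3)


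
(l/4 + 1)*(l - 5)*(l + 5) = l^3/4 + l^2 - 25*l/4 - 25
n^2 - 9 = (n - 3)*(n + 3)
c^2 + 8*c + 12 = (c + 2)*(c + 6)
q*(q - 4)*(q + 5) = q^3 + q^2 - 20*q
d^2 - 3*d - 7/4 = (d - 7/2)*(d + 1/2)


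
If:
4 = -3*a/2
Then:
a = -8/3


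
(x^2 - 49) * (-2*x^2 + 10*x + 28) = -2*x^4 + 10*x^3 + 126*x^2 - 490*x - 1372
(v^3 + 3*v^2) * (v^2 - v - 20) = v^5 + 2*v^4 - 23*v^3 - 60*v^2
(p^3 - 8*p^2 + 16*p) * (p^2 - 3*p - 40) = p^5 - 11*p^4 + 272*p^2 - 640*p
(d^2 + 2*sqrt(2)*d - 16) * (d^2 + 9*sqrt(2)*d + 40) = d^4 + 11*sqrt(2)*d^3 + 60*d^2 - 64*sqrt(2)*d - 640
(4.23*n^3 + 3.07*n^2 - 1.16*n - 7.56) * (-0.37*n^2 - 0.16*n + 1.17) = -1.5651*n^5 - 1.8127*n^4 + 4.8871*n^3 + 6.5747*n^2 - 0.1476*n - 8.8452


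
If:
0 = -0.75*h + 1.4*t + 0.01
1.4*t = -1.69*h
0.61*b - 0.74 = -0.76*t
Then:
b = 1.22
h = 0.00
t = -0.00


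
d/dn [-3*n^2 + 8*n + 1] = 8 - 6*n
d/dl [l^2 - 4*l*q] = 2*l - 4*q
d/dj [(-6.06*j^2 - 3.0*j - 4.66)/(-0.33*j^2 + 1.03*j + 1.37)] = (-7.2318*j^2 - 19.68*j + 0.6898)/(0.1089*j^4 - 0.6798*j^3 + 0.1567*j^2 + 2.8222*j + 1.8769)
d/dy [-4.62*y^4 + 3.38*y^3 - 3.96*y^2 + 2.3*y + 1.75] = -18.48*y^3 + 10.14*y^2 - 7.92*y + 2.3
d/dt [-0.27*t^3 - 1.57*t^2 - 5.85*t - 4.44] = -0.81*t^2 - 3.14*t - 5.85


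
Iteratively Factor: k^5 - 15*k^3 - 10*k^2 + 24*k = (k)*(k^4 - 15*k^2 - 10*k + 24) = k*(k - 4)*(k^3 + 4*k^2 + k - 6) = k*(k - 4)*(k + 3)*(k^2 + k - 2) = k*(k - 4)*(k - 1)*(k + 3)*(k + 2)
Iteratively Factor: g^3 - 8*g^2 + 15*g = (g)*(g^2 - 8*g + 15) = g*(g - 5)*(g - 3)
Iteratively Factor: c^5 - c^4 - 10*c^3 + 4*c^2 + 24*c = (c - 3)*(c^4 + 2*c^3 - 4*c^2 - 8*c) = (c - 3)*(c + 2)*(c^3 - 4*c) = c*(c - 3)*(c + 2)*(c^2 - 4) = c*(c - 3)*(c - 2)*(c + 2)*(c + 2)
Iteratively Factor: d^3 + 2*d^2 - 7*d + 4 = (d - 1)*(d^2 + 3*d - 4) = (d - 1)^2*(d + 4)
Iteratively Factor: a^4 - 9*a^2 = (a)*(a^3 - 9*a) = a^2*(a^2 - 9) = a^2*(a - 3)*(a + 3)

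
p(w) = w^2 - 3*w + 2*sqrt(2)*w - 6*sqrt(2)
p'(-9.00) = -18.17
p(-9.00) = 74.06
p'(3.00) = 5.83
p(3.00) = 0.00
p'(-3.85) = -7.87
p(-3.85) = 7.00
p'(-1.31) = -2.79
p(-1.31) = -6.54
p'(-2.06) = -4.29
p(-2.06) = -3.89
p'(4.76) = 9.35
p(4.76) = 13.36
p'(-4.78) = -9.73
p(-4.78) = 15.18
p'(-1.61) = -3.39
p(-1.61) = -5.62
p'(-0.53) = -1.23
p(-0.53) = -8.11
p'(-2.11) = -4.39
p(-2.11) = -3.67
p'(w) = 2*w - 3 + 2*sqrt(2)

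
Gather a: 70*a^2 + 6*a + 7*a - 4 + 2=70*a^2 + 13*a - 2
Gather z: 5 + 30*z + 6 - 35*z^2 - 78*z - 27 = -35*z^2 - 48*z - 16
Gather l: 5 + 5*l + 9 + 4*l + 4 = 9*l + 18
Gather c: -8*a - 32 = -8*a - 32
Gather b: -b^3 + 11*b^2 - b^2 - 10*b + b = -b^3 + 10*b^2 - 9*b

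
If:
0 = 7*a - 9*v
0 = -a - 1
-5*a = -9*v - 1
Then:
No Solution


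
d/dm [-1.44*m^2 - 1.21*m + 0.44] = -2.88*m - 1.21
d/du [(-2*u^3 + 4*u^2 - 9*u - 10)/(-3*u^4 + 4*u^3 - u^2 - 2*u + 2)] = (-6*u^6 + 24*u^5 - 95*u^4 - 40*u^3 + 91*u^2 - 4*u - 38)/(9*u^8 - 24*u^7 + 22*u^6 + 4*u^5 - 27*u^4 + 20*u^3 - 8*u + 4)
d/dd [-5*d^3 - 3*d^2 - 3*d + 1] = -15*d^2 - 6*d - 3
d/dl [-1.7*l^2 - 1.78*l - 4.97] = -3.4*l - 1.78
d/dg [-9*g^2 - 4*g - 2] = -18*g - 4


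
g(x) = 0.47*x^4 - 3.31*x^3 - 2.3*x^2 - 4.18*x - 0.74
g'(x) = 1.88*x^3 - 9.93*x^2 - 4.6*x - 4.18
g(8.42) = 187.47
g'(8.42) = 375.35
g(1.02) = -10.40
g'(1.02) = -17.21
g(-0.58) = 1.61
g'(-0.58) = -5.22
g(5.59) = -215.23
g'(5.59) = -11.80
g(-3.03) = 122.50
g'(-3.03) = -133.71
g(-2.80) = 94.48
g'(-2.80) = -110.42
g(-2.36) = 54.40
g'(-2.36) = -73.34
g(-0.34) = 0.55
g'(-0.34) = -3.84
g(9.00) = 446.02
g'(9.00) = 520.61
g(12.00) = 3644.14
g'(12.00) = 1759.34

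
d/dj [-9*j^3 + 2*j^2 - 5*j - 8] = -27*j^2 + 4*j - 5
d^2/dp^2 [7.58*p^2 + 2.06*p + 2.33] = 15.1600000000000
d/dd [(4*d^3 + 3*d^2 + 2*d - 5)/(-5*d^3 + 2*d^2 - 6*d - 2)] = (23*d^4 - 28*d^3 - 121*d^2 + 8*d - 34)/(25*d^6 - 20*d^5 + 64*d^4 - 4*d^3 + 28*d^2 + 24*d + 4)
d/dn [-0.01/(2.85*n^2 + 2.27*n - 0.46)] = (0.057*n + 0.0227)/(2.85*n^2 + 2.27*n - 0.46)^2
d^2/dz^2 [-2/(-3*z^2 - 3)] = 4*(3*z^2 - 1)/(3*(z^2 + 1)^3)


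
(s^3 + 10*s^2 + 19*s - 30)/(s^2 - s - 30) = (s^2 + 5*s - 6)/(s - 6)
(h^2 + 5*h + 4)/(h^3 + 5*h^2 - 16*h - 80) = (h + 1)/(h^2 + h - 20)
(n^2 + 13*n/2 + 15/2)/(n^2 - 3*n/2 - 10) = (2*n^2 + 13*n + 15)/(2*n^2 - 3*n - 20)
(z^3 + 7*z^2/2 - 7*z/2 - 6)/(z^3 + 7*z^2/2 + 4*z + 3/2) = (2*z^2 + 5*z - 12)/(2*z^2 + 5*z + 3)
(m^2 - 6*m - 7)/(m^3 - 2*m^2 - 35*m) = (m + 1)/(m*(m + 5))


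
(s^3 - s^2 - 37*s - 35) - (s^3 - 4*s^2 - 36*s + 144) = 3*s^2 - s - 179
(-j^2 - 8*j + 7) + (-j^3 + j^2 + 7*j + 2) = -j^3 - j + 9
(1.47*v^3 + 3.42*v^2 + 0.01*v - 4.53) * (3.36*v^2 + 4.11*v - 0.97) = 4.9392*v^5 + 17.5329*v^4 + 12.6639*v^3 - 18.4971*v^2 - 18.628*v + 4.3941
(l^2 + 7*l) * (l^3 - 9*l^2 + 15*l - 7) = l^5 - 2*l^4 - 48*l^3 + 98*l^2 - 49*l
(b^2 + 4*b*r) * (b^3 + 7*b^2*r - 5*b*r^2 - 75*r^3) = b^5 + 11*b^4*r + 23*b^3*r^2 - 95*b^2*r^3 - 300*b*r^4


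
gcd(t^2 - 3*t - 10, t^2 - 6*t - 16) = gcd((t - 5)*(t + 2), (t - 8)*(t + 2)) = t + 2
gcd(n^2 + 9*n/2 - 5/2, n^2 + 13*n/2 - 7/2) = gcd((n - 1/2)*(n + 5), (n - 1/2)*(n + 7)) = n - 1/2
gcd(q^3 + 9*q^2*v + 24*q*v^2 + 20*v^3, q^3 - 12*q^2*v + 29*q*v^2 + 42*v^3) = 1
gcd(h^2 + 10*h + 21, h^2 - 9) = h + 3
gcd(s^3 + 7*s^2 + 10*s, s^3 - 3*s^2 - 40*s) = s^2 + 5*s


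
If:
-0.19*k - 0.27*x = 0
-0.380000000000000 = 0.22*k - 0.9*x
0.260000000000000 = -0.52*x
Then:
No Solution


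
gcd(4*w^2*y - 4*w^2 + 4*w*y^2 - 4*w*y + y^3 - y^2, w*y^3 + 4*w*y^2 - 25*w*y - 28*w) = 1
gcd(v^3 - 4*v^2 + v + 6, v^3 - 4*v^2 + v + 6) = v^3 - 4*v^2 + v + 6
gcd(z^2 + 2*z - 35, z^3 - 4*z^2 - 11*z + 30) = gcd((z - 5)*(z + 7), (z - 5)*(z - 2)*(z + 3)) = z - 5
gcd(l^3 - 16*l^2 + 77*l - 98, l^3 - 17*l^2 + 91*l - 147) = l^2 - 14*l + 49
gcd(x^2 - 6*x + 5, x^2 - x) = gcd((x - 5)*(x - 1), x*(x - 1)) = x - 1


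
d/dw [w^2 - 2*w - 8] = 2*w - 2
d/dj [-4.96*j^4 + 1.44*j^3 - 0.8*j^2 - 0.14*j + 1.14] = -19.84*j^3 + 4.32*j^2 - 1.6*j - 0.14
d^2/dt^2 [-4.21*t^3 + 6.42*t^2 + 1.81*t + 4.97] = 12.84 - 25.26*t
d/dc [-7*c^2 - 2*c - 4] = -14*c - 2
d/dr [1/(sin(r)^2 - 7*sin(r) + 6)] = (7 - 2*sin(r))*cos(r)/(sin(r)^2 - 7*sin(r) + 6)^2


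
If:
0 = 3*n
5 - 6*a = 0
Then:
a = 5/6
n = 0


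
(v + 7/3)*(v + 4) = v^2 + 19*v/3 + 28/3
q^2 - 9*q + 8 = (q - 8)*(q - 1)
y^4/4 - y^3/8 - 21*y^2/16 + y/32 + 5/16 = (y/4 + 1/2)*(y - 5/2)*(y - 1/2)*(y + 1/2)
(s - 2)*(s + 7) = s^2 + 5*s - 14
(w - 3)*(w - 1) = w^2 - 4*w + 3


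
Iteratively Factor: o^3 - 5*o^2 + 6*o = (o - 2)*(o^2 - 3*o) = (o - 3)*(o - 2)*(o)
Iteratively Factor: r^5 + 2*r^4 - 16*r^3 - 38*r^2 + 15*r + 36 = (r + 3)*(r^4 - r^3 - 13*r^2 + r + 12) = (r + 3)^2*(r^3 - 4*r^2 - r + 4) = (r - 4)*(r + 3)^2*(r^2 - 1) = (r - 4)*(r - 1)*(r + 3)^2*(r + 1)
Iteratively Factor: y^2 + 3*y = (y + 3)*(y)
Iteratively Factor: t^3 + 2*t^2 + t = (t + 1)*(t^2 + t) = t*(t + 1)*(t + 1)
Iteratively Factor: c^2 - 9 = (c - 3)*(c + 3)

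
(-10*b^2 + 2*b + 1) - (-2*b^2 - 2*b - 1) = -8*b^2 + 4*b + 2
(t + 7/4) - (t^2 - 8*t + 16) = -t^2 + 9*t - 57/4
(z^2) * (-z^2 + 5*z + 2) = -z^4 + 5*z^3 + 2*z^2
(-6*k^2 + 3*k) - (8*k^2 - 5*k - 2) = -14*k^2 + 8*k + 2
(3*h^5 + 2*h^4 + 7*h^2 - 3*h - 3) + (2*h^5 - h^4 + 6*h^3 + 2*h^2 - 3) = 5*h^5 + h^4 + 6*h^3 + 9*h^2 - 3*h - 6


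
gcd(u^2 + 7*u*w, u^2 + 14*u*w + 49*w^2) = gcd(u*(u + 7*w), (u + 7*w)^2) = u + 7*w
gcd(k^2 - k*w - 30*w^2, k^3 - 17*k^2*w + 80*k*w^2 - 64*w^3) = 1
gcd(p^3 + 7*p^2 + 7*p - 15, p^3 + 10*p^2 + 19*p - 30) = p^2 + 4*p - 5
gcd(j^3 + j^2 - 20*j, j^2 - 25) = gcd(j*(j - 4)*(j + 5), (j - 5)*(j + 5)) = j + 5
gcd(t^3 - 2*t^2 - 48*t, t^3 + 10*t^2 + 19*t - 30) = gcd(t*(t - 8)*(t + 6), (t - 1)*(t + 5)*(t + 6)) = t + 6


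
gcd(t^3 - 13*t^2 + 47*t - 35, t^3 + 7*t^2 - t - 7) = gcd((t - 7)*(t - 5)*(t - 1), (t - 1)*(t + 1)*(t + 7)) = t - 1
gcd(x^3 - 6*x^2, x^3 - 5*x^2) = x^2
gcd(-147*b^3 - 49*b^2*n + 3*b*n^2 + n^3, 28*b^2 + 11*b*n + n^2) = 7*b + n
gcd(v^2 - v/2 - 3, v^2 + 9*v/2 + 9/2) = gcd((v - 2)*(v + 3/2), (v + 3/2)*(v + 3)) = v + 3/2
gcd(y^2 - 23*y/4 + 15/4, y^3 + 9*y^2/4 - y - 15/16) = y - 3/4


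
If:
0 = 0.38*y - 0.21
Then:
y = 0.55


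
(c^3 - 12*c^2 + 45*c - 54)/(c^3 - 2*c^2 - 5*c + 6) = (c^2 - 9*c + 18)/(c^2 + c - 2)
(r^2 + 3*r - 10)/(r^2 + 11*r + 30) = (r - 2)/(r + 6)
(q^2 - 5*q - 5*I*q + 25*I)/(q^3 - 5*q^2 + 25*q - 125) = 1/(q + 5*I)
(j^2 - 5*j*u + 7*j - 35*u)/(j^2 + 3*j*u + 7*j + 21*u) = (j - 5*u)/(j + 3*u)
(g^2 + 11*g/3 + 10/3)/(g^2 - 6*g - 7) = (3*g^2 + 11*g + 10)/(3*(g^2 - 6*g - 7))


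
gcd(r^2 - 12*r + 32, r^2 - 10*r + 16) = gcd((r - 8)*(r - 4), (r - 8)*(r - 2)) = r - 8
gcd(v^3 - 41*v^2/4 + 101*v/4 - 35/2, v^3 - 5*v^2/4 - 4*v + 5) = v^2 - 13*v/4 + 5/2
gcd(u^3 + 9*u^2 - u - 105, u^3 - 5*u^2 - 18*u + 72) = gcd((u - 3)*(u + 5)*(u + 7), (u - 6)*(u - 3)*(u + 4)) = u - 3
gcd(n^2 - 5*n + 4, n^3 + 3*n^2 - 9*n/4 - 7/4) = n - 1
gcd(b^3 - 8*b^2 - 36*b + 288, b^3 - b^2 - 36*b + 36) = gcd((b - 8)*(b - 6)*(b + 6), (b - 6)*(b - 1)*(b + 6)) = b^2 - 36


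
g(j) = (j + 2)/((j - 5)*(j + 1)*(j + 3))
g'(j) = -(j + 2)/((j - 5)*(j + 1)*(j + 3)^2) + 1/((j - 5)*(j + 1)*(j + 3)) - (j + 2)/((j - 5)*(j + 1)^2*(j + 3)) - (j + 2)/((j - 5)^2*(j + 1)*(j + 3))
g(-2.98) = -3.10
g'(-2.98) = 156.27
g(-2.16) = -0.02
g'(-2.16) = 0.15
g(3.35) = -0.12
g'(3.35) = -0.05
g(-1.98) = 0.00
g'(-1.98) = 0.14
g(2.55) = -0.09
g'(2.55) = -0.02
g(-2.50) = -0.09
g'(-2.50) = 0.28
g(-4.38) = 0.05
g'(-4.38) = 0.04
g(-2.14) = -0.02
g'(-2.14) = 0.15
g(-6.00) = 0.02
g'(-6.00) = 0.01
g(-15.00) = 0.00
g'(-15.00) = 0.00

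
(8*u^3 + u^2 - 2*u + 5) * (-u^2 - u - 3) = -8*u^5 - 9*u^4 - 23*u^3 - 6*u^2 + u - 15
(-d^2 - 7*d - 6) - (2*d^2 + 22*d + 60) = -3*d^2 - 29*d - 66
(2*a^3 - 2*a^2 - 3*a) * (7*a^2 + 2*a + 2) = 14*a^5 - 10*a^4 - 21*a^3 - 10*a^2 - 6*a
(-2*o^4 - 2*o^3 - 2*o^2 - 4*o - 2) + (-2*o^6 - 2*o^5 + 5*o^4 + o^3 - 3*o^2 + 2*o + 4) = -2*o^6 - 2*o^5 + 3*o^4 - o^3 - 5*o^2 - 2*o + 2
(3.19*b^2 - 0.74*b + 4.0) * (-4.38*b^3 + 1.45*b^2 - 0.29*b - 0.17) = -13.9722*b^5 + 7.8667*b^4 - 19.5181*b^3 + 5.4723*b^2 - 1.0342*b - 0.68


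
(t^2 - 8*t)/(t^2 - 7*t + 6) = t*(t - 8)/(t^2 - 7*t + 6)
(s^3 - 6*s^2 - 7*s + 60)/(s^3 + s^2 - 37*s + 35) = (s^2 - s - 12)/(s^2 + 6*s - 7)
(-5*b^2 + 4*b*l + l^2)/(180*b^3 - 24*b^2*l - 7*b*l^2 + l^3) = (-b + l)/(36*b^2 - 12*b*l + l^2)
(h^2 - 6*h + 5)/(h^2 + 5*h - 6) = (h - 5)/(h + 6)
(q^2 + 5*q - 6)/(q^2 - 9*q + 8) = (q + 6)/(q - 8)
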